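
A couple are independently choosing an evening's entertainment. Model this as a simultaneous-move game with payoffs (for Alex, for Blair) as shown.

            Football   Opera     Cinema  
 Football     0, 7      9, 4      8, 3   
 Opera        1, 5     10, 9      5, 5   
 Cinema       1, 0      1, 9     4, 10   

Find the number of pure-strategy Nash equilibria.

1

Both Opera: Alex gets 10 (best alternative 9); Blair gets 9 (best alternative 5). Neither deviates — NE.
Both Football is not a NE: Alex would switch to Opera (1 > 0).
No other cell survives both best-response checks, so there is 1 pure NE.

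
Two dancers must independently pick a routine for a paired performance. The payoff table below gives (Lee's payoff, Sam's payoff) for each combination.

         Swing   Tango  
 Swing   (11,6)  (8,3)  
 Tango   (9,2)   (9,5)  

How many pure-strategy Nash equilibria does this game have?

Both Swing: Lee gets 11 (best alternative 9); Sam gets 6 (best alternative 3). Neither deviates — NE.
Both Tango: Lee gets 9 (best alternative 8); Sam gets 5 (best alternative 2). Neither deviates — NE.
(Swing, Tango) is not a NE: Lee would switch to Tango (9 > 8).
No other cell survives both best-response checks, so there are 2 pure NE.

2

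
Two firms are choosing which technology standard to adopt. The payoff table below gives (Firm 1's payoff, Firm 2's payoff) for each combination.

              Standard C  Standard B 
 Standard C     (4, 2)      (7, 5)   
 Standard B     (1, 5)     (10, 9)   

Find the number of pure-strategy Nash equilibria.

Both Standard B: Firm 1 gets 10 (best alternative 7); Firm 2 gets 9 (best alternative 5). Neither deviates — NE.
Both Standard C is not a NE: Firm 2 would switch to Standard B (5 > 2).
No other cell survives both best-response checks, so there is 1 pure NE.

1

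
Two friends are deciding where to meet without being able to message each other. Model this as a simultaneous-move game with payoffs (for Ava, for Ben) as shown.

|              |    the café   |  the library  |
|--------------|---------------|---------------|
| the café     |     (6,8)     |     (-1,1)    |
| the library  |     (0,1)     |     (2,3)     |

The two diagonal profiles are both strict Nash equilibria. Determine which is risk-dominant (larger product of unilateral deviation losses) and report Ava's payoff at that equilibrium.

6

At both the café: Ava loses 6 − 0 = 6 by deviating; Ben loses 8 − 1 = 7. Product = 6·7 = 42.
At both the library: Ava loses 2 − (-1) = 3 by deviating; Ben loses 3 − 1 = 2. Product = 3·2 = 6.
42 > 6, so both the café is risk-dominant. Ava's payoff there is 6.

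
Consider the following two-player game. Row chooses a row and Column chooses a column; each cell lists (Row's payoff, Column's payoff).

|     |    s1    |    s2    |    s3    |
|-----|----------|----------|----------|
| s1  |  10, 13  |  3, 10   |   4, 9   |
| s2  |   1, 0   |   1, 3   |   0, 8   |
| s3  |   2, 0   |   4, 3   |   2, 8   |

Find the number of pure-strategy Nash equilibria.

1

Both s1: Row gets 10 (best alternative 2); Column gets 13 (best alternative 10). Neither deviates — NE.
Both s3 is not a NE: Row would switch to s1 (4 > 2).
No other cell survives both best-response checks, so there is 1 pure NE.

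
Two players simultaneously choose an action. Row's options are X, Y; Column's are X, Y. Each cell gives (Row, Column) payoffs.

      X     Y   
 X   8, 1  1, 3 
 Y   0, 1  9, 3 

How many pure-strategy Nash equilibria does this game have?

Both Y: Row gets 9 (best alternative 1); Column gets 3 (best alternative 1). Neither deviates — NE.
Both X is not a NE: Column would switch to Y (3 > 1).
No other cell survives both best-response checks, so there is 1 pure NE.

1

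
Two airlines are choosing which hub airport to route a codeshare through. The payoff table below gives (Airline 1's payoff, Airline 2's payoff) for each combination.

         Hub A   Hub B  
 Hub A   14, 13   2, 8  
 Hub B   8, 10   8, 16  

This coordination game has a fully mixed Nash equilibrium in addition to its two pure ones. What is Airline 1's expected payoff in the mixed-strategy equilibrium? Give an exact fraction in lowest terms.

Airline 2 mixes with probability q on Hub A, chosen so Airline 1 is indifferent: 14q + 2(1−q) = 8q + 8(1−q) gives q = 1/2.
Airline 1's expected payoff (from either row, since indifferent) is 14·1/2 + 2·1/2 = 8.

8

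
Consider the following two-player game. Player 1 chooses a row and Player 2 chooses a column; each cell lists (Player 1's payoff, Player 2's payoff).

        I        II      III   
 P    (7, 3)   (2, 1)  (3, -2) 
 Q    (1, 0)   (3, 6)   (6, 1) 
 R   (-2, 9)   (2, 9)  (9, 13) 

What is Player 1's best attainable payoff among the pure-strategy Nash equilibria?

9

(P, I) is a pure NE (Player 1: 7 ≥ 1; Player 2: 3 ≥ 1). Player 1 gets 7.
(Q, II) is a pure NE (Player 1: 3 ≥ 2; Player 2: 6 ≥ 1). Player 1 gets 3.
(R, III) is a pure NE (Player 1: 9 ≥ 6; Player 2: 13 ≥ 9). Player 1 gets 9.
Every other cell has a profitable deviation for at least one player. Highest of {7, 3, 9} is 9.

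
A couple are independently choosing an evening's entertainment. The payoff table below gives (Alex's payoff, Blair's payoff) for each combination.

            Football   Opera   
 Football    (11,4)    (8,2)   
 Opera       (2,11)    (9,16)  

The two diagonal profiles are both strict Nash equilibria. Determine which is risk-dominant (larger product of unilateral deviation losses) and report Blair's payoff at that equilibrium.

At both Football: Alex loses 11 − 2 = 9 by deviating; Blair loses 4 − 2 = 2. Product = 9·2 = 18.
At both Opera: Alex loses 9 − 8 = 1 by deviating; Blair loses 16 − 11 = 5. Product = 1·5 = 5.
18 > 5, so both Football is risk-dominant. Blair's payoff there is 4.

4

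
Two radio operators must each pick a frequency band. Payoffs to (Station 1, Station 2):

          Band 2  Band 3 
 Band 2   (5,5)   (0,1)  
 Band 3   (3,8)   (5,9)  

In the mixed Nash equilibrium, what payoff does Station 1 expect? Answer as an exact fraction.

25/7

Station 2 mixes with probability q on Band 2, chosen so Station 1 is indifferent: 5q + 0(1−q) = 3q + 5(1−q) gives q = 5/7.
Station 1's expected payoff (from either row, since indifferent) is 5·5/7 + 0·2/7 = 25/7.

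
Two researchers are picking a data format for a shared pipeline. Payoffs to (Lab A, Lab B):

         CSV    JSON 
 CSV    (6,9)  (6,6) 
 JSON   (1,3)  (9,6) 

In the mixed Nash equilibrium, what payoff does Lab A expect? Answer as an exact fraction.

6

Lab B mixes with probability q on CSV, chosen so Lab A is indifferent: 6q + 6(1−q) = 1q + 9(1−q) gives q = 3/8.
Lab A's expected payoff (from either row, since indifferent) is 6·3/8 + 6·5/8 = 6.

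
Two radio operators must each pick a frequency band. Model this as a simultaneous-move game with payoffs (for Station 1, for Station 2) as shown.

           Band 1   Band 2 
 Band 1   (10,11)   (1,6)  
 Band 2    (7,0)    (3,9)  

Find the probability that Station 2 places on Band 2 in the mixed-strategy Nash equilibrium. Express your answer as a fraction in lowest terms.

3/5

Station 2's mix q on Band 1 must make Station 1 indifferent between Band 1 and Band 2.
Station 1's payoff from Band 1: 10q + 1(1−q). From Band 2: 7q + 3(1−q).
Set equal: 3q = 2(1−q) → q = 2/5.
Probability on Band 2 is 1 − 2/5 = 3/5.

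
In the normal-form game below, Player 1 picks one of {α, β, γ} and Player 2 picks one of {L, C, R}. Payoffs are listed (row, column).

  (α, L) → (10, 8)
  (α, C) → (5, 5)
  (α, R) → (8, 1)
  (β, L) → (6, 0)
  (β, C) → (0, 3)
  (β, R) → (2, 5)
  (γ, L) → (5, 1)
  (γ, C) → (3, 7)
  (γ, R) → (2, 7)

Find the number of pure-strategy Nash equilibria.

1

(α, L): Player 1 gets 10 (best alternative 6); Player 2 gets 8 (best alternative 5). Neither deviates — NE.
(β, C) is not a NE: Player 1 would switch to α (5 > 0).
No other cell survives both best-response checks, so there is 1 pure NE.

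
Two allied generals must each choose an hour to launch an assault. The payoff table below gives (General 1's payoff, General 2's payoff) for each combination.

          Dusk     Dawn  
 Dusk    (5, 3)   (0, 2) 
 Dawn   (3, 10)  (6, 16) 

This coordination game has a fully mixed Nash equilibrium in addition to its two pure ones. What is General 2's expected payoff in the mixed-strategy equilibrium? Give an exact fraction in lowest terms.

4

General 1 mixes with probability p on Dusk, chosen so General 2 is indifferent: 3p + 10(1−p) = 2p + 16(1−p) gives p = 6/7.
General 2's expected payoff is 3·6/7 + 10·1/7 = 4.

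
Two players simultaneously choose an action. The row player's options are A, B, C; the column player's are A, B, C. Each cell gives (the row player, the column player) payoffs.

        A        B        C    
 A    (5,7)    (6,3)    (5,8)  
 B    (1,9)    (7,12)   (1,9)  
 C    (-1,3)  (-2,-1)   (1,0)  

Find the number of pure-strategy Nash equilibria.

2

(A, C): the row player gets 5 (best alternative 1); the column player gets 8 (best alternative 7). Neither deviates — NE.
Both B: the row player gets 7 (best alternative 6); the column player gets 12 (best alternative 9). Neither deviates — NE.
Both C is not a NE: the row player would switch to A (5 > 1).
No other cell survives both best-response checks, so there are 2 pure NE.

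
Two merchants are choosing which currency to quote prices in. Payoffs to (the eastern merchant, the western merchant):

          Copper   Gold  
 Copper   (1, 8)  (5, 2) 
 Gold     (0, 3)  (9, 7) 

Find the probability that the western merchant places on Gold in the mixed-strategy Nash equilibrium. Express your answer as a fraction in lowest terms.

1/5

The western merchant's mix q on Copper must make the eastern merchant indifferent between Copper and Gold.
The eastern merchant's payoff from Copper: 1q + 5(1−q). From Gold: 0q + 9(1−q).
Set equal: 1q = 4(1−q) → q = 4/5.
Probability on Gold is 1 − 4/5 = 1/5.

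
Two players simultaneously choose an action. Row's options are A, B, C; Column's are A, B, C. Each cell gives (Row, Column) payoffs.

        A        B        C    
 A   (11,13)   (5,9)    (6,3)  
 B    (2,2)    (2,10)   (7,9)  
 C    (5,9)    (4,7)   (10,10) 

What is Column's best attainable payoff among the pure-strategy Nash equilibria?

Both A is a pure NE (Row: 11 ≥ 5; Column: 13 ≥ 9). Column gets 13.
Both C is a pure NE (Row: 10 ≥ 7; Column: 10 ≥ 9). Column gets 10.
Every other cell has a profitable deviation for at least one player. Highest of {13, 10} is 13.

13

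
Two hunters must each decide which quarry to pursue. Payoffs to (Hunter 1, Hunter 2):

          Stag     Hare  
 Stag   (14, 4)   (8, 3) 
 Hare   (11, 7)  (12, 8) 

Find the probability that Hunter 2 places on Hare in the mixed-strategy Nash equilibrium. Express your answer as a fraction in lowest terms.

3/7

Hunter 2's mix q on Stag must make Hunter 1 indifferent between Stag and Hare.
Hunter 1's payoff from Stag: 14q + 8(1−q). From Hare: 11q + 12(1−q).
Set equal: 3q = 4(1−q) → q = 4/7.
Probability on Hare is 1 − 4/7 = 3/7.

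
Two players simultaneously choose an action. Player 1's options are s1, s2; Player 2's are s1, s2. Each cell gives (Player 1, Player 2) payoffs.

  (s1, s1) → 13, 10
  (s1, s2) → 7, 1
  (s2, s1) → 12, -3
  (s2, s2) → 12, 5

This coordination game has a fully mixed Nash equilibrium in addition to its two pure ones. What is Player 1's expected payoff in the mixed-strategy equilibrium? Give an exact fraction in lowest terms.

12

Player 2 mixes with probability q on s1, chosen so Player 1 is indifferent: 13q + 7(1−q) = 12q + 12(1−q) gives q = 5/6.
Player 1's expected payoff (from either row, since indifferent) is 13·5/6 + 7·1/6 = 12.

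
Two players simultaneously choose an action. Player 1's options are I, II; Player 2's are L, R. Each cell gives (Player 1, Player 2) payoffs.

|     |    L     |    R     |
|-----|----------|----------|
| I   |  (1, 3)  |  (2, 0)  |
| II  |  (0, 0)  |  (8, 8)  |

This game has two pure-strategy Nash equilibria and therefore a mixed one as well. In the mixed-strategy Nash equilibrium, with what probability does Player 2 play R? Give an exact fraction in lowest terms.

1/7

Player 2's mix q on L must make Player 1 indifferent between I and II.
Player 1's payoff from I: 1q + 2(1−q). From II: 0q + 8(1−q).
Set equal: 1q = 6(1−q) → q = 6/7.
Probability on R is 1 − 6/7 = 1/7.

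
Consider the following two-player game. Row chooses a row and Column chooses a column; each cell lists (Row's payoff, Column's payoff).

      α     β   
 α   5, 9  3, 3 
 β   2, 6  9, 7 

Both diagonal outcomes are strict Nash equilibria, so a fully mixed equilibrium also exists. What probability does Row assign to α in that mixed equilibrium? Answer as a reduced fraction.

Row's mix p on α must make Column indifferent between α and β.
Column's payoff from α: 9p + 6(1−p). From β: 3p + 7(1−p).
Set equal: 6p = 1(1−p) → p = 1/7.

1/7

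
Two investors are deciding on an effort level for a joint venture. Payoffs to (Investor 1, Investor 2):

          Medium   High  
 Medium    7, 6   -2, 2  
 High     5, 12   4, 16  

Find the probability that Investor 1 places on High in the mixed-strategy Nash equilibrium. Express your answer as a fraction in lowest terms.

Investor 1's mix p on Medium must make Investor 2 indifferent between Medium and High.
Investor 2's payoff from Medium: 6p + 12(1−p). From High: 2p + 16(1−p).
Set equal: 4p = 4(1−p) → p = 4/8 = 1/2.
Probability on High is 1 − 1/2 = 1/2.

1/2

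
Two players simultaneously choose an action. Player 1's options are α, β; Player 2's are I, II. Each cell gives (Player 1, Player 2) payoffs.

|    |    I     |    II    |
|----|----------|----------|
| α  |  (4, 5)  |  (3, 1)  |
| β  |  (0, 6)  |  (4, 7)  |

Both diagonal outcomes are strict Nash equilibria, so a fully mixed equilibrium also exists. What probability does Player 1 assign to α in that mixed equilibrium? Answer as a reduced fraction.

1/5

Player 1's mix p on α must make Player 2 indifferent between I and II.
Player 2's payoff from I: 5p + 6(1−p). From II: 1p + 7(1−p).
Set equal: 4p = 1(1−p) → p = 1/5.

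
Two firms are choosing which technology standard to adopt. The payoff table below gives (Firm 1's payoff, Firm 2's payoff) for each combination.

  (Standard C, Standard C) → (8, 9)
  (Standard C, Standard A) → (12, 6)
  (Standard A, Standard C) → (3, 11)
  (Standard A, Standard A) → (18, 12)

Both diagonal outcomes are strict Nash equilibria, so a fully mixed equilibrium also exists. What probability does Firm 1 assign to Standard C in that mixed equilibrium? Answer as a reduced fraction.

1/4

Firm 1's mix p on Standard C must make Firm 2 indifferent between Standard C and Standard A.
Firm 2's payoff from Standard C: 9p + 11(1−p). From Standard A: 6p + 12(1−p).
Set equal: 3p = 1(1−p) → p = 1/4.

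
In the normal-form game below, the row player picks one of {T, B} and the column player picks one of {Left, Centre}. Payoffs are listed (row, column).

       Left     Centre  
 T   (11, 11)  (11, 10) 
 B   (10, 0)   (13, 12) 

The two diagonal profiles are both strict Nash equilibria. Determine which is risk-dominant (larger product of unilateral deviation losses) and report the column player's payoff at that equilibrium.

12

At (T, Left): the row player loses 11 − 10 = 1 by deviating; the column player loses 11 − 10 = 1. Product = 1·1 = 1.
At (B, Centre): the row player loses 13 − 11 = 2 by deviating; the column player loses 12 − 0 = 12. Product = 2·12 = 24.
24 > 1, so (B, Centre) is risk-dominant. The column player's payoff there is 12.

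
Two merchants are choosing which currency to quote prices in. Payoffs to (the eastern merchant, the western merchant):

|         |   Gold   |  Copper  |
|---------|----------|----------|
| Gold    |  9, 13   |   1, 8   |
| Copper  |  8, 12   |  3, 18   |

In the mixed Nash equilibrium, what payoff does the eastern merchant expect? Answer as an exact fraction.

The western merchant mixes with probability q on Gold, chosen so the eastern merchant is indifferent: 9q + 1(1−q) = 8q + 3(1−q) gives q = 2/3.
The eastern merchant's expected payoff (from either row, since indifferent) is 9·2/3 + 1·1/3 = 19/3.

19/3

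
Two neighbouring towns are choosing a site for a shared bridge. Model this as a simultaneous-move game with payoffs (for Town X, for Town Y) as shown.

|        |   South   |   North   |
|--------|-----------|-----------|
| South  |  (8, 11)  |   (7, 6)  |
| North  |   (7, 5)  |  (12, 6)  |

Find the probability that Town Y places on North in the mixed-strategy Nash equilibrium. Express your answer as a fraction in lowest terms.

Town Y's mix q on South must make Town X indifferent between South and North.
Town X's payoff from South: 8q + 7(1−q). From North: 7q + 12(1−q).
Set equal: 1q = 5(1−q) → q = 5/6.
Probability on North is 1 − 5/6 = 1/6.

1/6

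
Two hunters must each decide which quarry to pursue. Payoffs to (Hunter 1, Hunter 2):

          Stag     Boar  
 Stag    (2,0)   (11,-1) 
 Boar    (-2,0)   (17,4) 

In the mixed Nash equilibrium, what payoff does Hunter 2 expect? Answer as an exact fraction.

0

Hunter 1 mixes with probability p on Stag, chosen so Hunter 2 is indifferent: 0p + 0(1−p) = (-1)p + 4(1−p) gives p = 4/5.
Hunter 2's expected payoff is 0·4/5 + 0·1/5 = 0.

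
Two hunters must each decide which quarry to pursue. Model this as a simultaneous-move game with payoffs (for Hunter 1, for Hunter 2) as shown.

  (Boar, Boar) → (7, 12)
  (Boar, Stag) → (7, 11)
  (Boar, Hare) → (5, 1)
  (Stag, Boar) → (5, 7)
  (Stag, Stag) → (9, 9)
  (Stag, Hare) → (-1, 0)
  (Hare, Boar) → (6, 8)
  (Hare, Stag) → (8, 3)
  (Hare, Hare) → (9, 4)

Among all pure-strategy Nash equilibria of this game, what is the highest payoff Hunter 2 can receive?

12

Both Boar is a pure NE (Hunter 1: 7 ≥ 6; Hunter 2: 12 ≥ 11). Hunter 2 gets 12.
Both Stag is a pure NE (Hunter 1: 9 ≥ 8; Hunter 2: 9 ≥ 7). Hunter 2 gets 9.
Every other cell has a profitable deviation for at least one player. Highest of {12, 9} is 12.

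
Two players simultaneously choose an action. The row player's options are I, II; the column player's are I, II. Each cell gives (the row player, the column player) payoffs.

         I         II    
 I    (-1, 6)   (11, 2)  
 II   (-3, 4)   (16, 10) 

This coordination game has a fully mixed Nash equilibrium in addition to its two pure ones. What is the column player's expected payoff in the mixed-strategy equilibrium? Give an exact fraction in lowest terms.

The row player mixes with probability p on I, chosen so the column player is indifferent: 6p + 4(1−p) = 2p + 10(1−p) gives p = 3/5.
The column player's expected payoff is 6·3/5 + 4·2/5 = 26/5.

26/5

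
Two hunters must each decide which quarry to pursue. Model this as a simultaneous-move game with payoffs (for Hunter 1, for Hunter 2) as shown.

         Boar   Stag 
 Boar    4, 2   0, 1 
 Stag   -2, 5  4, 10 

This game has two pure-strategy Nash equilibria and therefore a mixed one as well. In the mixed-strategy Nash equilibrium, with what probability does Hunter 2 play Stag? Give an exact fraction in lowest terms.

3/5

Hunter 2's mix q on Boar must make Hunter 1 indifferent between Boar and Stag.
Hunter 1's payoff from Boar: 4q + 0(1−q). From Stag: (-2)q + 4(1−q).
Set equal: 6q = 4(1−q) → q = 4/10 = 2/5.
Probability on Stag is 1 − 2/5 = 3/5.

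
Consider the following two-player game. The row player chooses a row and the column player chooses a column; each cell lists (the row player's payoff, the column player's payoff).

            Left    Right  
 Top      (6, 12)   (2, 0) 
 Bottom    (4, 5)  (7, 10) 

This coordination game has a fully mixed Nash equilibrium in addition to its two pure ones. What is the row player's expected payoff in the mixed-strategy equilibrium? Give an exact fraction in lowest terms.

34/7

The column player mixes with probability q on Left, chosen so the row player is indifferent: 6q + 2(1−q) = 4q + 7(1−q) gives q = 5/7.
The row player's expected payoff (from either row, since indifferent) is 6·5/7 + 2·2/7 = 34/7.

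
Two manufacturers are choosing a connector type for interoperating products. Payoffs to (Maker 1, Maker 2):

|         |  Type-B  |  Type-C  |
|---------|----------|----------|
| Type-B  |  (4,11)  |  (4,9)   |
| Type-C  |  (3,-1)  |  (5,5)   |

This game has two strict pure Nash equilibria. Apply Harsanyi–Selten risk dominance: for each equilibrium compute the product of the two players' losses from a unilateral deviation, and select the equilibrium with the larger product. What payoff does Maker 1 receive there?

5

At both Type-B: Maker 1 loses 4 − 3 = 1 by deviating; Maker 2 loses 11 − 9 = 2. Product = 1·2 = 2.
At both Type-C: Maker 1 loses 5 − 4 = 1 by deviating; Maker 2 loses 5 − (-1) = 6. Product = 1·6 = 6.
6 > 2, so both Type-C is risk-dominant. Maker 1's payoff there is 5.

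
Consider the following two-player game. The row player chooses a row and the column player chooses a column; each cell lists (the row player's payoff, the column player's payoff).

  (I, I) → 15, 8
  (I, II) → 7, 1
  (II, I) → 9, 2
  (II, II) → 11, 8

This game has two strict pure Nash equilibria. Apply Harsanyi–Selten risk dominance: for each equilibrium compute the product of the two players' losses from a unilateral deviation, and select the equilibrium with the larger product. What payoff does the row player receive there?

15

At both I: the row player loses 15 − 9 = 6 by deviating; the column player loses 8 − 1 = 7. Product = 6·7 = 42.
At both II: the row player loses 11 − 7 = 4 by deviating; the column player loses 8 − 2 = 6. Product = 4·6 = 24.
42 > 24, so both I is risk-dominant. The row player's payoff there is 15.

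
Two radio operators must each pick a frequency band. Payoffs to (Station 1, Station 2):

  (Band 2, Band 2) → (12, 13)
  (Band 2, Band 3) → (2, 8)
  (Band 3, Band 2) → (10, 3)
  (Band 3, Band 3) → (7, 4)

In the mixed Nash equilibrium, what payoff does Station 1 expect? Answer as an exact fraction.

Station 2 mixes with probability q on Band 2, chosen so Station 1 is indifferent: 12q + 2(1−q) = 10q + 7(1−q) gives q = 5/7.
Station 1's expected payoff (from either row, since indifferent) is 12·5/7 + 2·2/7 = 64/7.

64/7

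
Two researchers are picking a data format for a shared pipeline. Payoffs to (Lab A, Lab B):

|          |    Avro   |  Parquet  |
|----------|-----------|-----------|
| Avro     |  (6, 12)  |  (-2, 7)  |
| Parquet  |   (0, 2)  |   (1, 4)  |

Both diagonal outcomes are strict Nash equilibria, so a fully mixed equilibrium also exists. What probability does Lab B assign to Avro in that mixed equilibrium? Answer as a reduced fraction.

Lab B's mix q on Avro must make Lab A indifferent between Avro and Parquet.
Lab A's payoff from Avro: 6q + (-2)(1−q). From Parquet: 0q + 1(1−q).
Set equal: 6q = 3(1−q) → q = 3/9 = 1/3.

1/3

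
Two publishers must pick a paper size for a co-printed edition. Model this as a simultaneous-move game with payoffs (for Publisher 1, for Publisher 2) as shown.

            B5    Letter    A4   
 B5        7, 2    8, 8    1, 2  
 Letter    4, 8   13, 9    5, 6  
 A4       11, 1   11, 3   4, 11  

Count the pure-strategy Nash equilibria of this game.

1

Both Letter: Publisher 1 gets 13 (best alternative 11); Publisher 2 gets 9 (best alternative 8). Neither deviates — NE.
Both A4 is not a NE: Publisher 1 would switch to Letter (5 > 4).
No other cell survives both best-response checks, so there is 1 pure NE.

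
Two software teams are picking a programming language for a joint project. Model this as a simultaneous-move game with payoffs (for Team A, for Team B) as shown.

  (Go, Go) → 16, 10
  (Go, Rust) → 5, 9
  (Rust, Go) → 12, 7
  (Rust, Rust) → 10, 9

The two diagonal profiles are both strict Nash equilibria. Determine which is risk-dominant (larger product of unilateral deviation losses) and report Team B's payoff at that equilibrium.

9

At both Go: Team A loses 16 − 12 = 4 by deviating; Team B loses 10 − 9 = 1. Product = 4·1 = 4.
At both Rust: Team A loses 10 − 5 = 5 by deviating; Team B loses 9 − 7 = 2. Product = 5·2 = 10.
10 > 4, so both Rust is risk-dominant. Team B's payoff there is 9.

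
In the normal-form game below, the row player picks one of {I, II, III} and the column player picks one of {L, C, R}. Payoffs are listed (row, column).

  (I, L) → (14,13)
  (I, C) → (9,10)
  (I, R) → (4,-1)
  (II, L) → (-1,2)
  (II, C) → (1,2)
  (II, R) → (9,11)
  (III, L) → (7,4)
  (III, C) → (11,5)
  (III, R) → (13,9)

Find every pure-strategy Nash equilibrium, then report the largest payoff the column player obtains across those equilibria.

13

(I, L) is a pure NE (the row player: 14 ≥ 7; the column player: 13 ≥ 10). The column player gets 13.
(III, R) is a pure NE (the row player: 13 ≥ 9; the column player: 9 ≥ 5). The column player gets 9.
Every other cell has a profitable deviation for at least one player. Highest of {13, 9} is 13.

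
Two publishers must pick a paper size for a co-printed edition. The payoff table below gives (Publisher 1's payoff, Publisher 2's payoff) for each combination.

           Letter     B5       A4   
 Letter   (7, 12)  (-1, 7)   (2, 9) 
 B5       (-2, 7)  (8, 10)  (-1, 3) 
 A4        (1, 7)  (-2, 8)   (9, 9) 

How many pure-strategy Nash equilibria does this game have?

3

Both Letter: Publisher 1 gets 7 (best alternative 1); Publisher 2 gets 12 (best alternative 9). Neither deviates — NE.
Both B5: Publisher 1 gets 8 (best alternative -1); Publisher 2 gets 10 (best alternative 7). Neither deviates — NE.
Both A4: Publisher 1 gets 9 (best alternative 2); Publisher 2 gets 9 (best alternative 8). Neither deviates — NE.
(Letter, B5) is not a NE: Publisher 1 would switch to B5 (8 > -1).
No other cell survives both best-response checks, so there are 3 pure NE.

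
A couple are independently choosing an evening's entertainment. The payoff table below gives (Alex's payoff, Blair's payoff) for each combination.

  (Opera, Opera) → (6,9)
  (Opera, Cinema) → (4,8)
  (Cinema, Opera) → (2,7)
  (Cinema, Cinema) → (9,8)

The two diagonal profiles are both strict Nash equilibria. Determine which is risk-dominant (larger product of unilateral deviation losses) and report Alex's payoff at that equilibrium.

At both Opera: Alex loses 6 − 2 = 4 by deviating; Blair loses 9 − 8 = 1. Product = 4·1 = 4.
At both Cinema: Alex loses 9 − 4 = 5 by deviating; Blair loses 8 − 7 = 1. Product = 5·1 = 5.
5 > 4, so both Cinema is risk-dominant. Alex's payoff there is 9.

9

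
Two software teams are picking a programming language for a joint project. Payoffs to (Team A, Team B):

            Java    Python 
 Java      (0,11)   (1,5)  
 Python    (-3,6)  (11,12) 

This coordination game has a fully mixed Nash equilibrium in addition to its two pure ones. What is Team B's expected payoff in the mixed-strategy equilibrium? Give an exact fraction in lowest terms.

17/2

Team A mixes with probability p on Java, chosen so Team B is indifferent: 11p + 6(1−p) = 5p + 12(1−p) gives p = 1/2.
Team B's expected payoff is 11·1/2 + 6·1/2 = 17/2.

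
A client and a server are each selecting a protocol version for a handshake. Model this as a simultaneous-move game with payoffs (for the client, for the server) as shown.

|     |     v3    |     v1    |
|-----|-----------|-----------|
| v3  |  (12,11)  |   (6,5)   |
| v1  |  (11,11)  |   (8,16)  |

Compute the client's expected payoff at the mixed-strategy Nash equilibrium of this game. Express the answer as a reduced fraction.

10

The server mixes with probability q on v3, chosen so the client is indifferent: 12q + 6(1−q) = 11q + 8(1−q) gives q = 2/3.
The client's expected payoff (from either row, since indifferent) is 12·2/3 + 6·1/3 = 10.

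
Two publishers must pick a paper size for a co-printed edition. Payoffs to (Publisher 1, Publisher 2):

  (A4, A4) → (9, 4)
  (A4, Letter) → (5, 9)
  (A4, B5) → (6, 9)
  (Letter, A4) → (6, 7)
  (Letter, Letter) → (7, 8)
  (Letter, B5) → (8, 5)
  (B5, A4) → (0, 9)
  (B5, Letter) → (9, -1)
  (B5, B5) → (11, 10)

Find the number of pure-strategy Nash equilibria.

1

Both B5: Publisher 1 gets 11 (best alternative 8); Publisher 2 gets 10 (best alternative 9). Neither deviates — NE.
Both A4 is not a NE: Publisher 2 would switch to Letter (9 > 4).
No other cell survives both best-response checks, so there is 1 pure NE.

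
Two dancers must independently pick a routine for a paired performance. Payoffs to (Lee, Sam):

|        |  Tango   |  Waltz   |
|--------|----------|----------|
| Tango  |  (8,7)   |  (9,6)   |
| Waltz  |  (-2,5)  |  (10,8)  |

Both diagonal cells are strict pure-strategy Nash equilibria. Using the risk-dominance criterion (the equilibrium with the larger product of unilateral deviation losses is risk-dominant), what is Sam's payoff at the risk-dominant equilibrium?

At both Tango: Lee loses 8 − (-2) = 10 by deviating; Sam loses 7 − 6 = 1. Product = 10·1 = 10.
At both Waltz: Lee loses 10 − 9 = 1 by deviating; Sam loses 8 − 5 = 3. Product = 1·3 = 3.
10 > 3, so both Tango is risk-dominant. Sam's payoff there is 7.

7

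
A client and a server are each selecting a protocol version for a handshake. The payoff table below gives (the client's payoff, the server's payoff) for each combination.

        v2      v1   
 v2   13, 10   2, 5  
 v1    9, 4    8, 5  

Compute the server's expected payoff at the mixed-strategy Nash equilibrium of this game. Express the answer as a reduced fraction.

5

The client mixes with probability p on v2, chosen so the server is indifferent: 10p + 4(1−p) = 5p + 5(1−p) gives p = 1/6.
The server's expected payoff is 10·1/6 + 4·5/6 = 5.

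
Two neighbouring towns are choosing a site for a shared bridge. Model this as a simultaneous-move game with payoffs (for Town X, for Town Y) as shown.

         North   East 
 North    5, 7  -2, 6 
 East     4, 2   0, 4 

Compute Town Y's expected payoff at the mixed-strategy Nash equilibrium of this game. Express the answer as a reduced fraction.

16/3

Town X mixes with probability p on North, chosen so Town Y is indifferent: 7p + 2(1−p) = 6p + 4(1−p) gives p = 2/3.
Town Y's expected payoff is 7·2/3 + 2·1/3 = 16/3.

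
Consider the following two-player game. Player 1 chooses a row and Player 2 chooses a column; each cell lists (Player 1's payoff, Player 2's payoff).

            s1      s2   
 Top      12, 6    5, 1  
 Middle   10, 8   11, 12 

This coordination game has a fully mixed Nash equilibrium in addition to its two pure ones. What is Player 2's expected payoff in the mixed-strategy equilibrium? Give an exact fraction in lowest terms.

Player 1 mixes with probability p on Top, chosen so Player 2 is indifferent: 6p + 8(1−p) = 1p + 12(1−p) gives p = 4/9.
Player 2's expected payoff is 6·4/9 + 8·5/9 = 64/9.

64/9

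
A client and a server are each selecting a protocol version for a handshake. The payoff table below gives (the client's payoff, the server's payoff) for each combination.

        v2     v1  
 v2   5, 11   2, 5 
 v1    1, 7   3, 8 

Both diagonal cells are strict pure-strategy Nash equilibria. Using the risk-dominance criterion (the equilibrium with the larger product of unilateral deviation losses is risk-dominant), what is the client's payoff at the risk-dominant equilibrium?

At both v2: the client loses 5 − 1 = 4 by deviating; the server loses 11 − 5 = 6. Product = 4·6 = 24.
At both v1: the client loses 3 − 2 = 1 by deviating; the server loses 8 − 7 = 1. Product = 1·1 = 1.
24 > 1, so both v2 is risk-dominant. The client's payoff there is 5.

5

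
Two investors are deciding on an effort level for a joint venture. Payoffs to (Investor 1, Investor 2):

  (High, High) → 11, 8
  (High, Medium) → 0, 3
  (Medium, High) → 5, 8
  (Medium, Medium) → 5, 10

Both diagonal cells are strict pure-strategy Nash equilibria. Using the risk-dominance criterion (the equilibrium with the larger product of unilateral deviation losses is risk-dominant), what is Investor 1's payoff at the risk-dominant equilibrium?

11

At both High: Investor 1 loses 11 − 5 = 6 by deviating; Investor 2 loses 8 − 3 = 5. Product = 6·5 = 30.
At both Medium: Investor 1 loses 5 − 0 = 5 by deviating; Investor 2 loses 10 − 8 = 2. Product = 5·2 = 10.
30 > 10, so both High is risk-dominant. Investor 1's payoff there is 11.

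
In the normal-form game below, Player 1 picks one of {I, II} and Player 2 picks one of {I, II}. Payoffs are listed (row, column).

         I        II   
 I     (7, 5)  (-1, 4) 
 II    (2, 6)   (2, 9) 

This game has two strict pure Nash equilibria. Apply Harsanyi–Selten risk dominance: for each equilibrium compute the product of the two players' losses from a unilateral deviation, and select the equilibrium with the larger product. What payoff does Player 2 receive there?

At both I: Player 1 loses 7 − 2 = 5 by deviating; Player 2 loses 5 − 4 = 1. Product = 5·1 = 5.
At both II: Player 1 loses 2 − (-1) = 3 by deviating; Player 2 loses 9 − 6 = 3. Product = 3·3 = 9.
9 > 5, so both II is risk-dominant. Player 2's payoff there is 9.

9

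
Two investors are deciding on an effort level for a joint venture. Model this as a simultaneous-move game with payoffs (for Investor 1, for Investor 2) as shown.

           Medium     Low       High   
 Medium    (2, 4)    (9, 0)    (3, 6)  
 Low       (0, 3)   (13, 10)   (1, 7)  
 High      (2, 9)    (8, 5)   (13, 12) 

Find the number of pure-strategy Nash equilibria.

Both Low: Investor 1 gets 13 (best alternative 9); Investor 2 gets 10 (best alternative 7). Neither deviates — NE.
Both High: Investor 1 gets 13 (best alternative 3); Investor 2 gets 12 (best alternative 9). Neither deviates — NE.
Both Medium is not a NE: Investor 2 would switch to High (6 > 4).
No other cell survives both best-response checks, so there are 2 pure NE.

2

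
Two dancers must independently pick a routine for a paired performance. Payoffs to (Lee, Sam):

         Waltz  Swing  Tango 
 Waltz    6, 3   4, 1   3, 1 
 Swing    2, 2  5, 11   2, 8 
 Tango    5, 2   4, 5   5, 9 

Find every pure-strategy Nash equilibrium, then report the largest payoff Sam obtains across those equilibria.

Both Waltz is a pure NE (Lee: 6 ≥ 5; Sam: 3 ≥ 1). Sam gets 3.
Both Swing is a pure NE (Lee: 5 ≥ 4; Sam: 11 ≥ 8). Sam gets 11.
Both Tango is a pure NE (Lee: 5 ≥ 3; Sam: 9 ≥ 5). Sam gets 9.
Every other cell has a profitable deviation for at least one player. Highest of {3, 11, 9} is 11.

11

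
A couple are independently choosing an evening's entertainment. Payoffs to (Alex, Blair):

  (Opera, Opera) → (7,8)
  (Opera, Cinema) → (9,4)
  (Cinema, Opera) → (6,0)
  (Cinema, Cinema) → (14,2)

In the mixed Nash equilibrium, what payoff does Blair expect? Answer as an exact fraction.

8/3

Alex mixes with probability p on Opera, chosen so Blair is indifferent: 8p + 0(1−p) = 4p + 2(1−p) gives p = 1/3.
Blair's expected payoff is 8·1/3 + 0·2/3 = 8/3.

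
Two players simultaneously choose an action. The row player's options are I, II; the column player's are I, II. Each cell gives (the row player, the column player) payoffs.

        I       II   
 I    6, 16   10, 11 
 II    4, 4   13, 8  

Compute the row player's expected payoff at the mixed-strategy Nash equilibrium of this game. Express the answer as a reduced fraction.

The column player mixes with probability q on I, chosen so the row player is indifferent: 6q + 10(1−q) = 4q + 13(1−q) gives q = 3/5.
The row player's expected payoff (from either row, since indifferent) is 6·3/5 + 10·2/5 = 38/5.

38/5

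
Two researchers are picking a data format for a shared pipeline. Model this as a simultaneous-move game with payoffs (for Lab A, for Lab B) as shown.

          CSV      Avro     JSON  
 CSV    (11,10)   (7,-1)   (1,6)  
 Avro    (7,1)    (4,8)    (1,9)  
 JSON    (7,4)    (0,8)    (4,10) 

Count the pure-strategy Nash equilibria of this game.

Both CSV: Lab A gets 11 (best alternative 7); Lab B gets 10 (best alternative 6). Neither deviates — NE.
Both JSON: Lab A gets 4 (best alternative 1); Lab B gets 10 (best alternative 8). Neither deviates — NE.
Both Avro is not a NE: Lab A would switch to CSV (7 > 4).
No other cell survives both best-response checks, so there are 2 pure NE.

2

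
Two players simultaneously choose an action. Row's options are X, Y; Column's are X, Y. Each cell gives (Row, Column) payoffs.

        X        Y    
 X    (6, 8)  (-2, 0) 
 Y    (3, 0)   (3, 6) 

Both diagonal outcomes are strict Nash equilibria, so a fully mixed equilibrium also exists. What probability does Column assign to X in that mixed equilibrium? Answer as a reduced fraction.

Column's mix q on X must make Row indifferent between X and Y.
Row's payoff from X: 6q + (-2)(1−q). From Y: 3q + 3(1−q).
Set equal: 3q = 5(1−q) → q = 5/8.

5/8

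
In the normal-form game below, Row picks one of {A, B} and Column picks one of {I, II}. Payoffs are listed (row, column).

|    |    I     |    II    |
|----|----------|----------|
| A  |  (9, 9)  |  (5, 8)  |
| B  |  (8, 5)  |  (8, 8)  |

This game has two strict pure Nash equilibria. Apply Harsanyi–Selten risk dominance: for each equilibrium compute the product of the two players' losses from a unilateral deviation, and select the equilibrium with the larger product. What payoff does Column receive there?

8

At (A, I): Row loses 9 − 8 = 1 by deviating; Column loses 9 − 8 = 1. Product = 1·1 = 1.
At (B, II): Row loses 8 − 5 = 3 by deviating; Column loses 8 − 5 = 3. Product = 3·3 = 9.
9 > 1, so (B, II) is risk-dominant. Column's payoff there is 8.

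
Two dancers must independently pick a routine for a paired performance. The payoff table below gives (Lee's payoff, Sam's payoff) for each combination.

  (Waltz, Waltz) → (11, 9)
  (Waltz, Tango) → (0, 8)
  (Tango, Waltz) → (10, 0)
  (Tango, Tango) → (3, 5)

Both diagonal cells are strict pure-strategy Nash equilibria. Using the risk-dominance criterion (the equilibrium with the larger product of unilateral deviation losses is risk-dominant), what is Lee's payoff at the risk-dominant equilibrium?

3

At both Waltz: Lee loses 11 − 10 = 1 by deviating; Sam loses 9 − 8 = 1. Product = 1·1 = 1.
At both Tango: Lee loses 3 − 0 = 3 by deviating; Sam loses 5 − 0 = 5. Product = 3·5 = 15.
15 > 1, so both Tango is risk-dominant. Lee's payoff there is 3.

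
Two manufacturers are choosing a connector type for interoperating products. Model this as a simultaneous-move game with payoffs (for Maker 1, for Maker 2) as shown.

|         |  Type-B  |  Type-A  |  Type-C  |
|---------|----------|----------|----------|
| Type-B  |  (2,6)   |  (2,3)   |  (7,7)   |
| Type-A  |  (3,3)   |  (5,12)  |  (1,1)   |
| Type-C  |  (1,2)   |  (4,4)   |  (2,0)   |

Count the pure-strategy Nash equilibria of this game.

2

(Type-B, Type-C): Maker 1 gets 7 (best alternative 2); Maker 2 gets 7 (best alternative 6). Neither deviates — NE.
Both Type-A: Maker 1 gets 5 (best alternative 4); Maker 2 gets 12 (best alternative 3). Neither deviates — NE.
Both Type-B is not a NE: Maker 1 would switch to Type-A (3 > 2).
No other cell survives both best-response checks, so there are 2 pure NE.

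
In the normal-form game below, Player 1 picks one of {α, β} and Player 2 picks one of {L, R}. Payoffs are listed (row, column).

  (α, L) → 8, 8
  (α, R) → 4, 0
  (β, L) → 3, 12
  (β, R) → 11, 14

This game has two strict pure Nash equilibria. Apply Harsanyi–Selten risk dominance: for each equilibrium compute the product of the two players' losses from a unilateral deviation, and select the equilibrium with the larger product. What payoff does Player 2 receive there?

8

At (α, L): Player 1 loses 8 − 3 = 5 by deviating; Player 2 loses 8 − 0 = 8. Product = 5·8 = 40.
At (β, R): Player 1 loses 11 − 4 = 7 by deviating; Player 2 loses 14 − 12 = 2. Product = 7·2 = 14.
40 > 14, so (α, L) is risk-dominant. Player 2's payoff there is 8.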